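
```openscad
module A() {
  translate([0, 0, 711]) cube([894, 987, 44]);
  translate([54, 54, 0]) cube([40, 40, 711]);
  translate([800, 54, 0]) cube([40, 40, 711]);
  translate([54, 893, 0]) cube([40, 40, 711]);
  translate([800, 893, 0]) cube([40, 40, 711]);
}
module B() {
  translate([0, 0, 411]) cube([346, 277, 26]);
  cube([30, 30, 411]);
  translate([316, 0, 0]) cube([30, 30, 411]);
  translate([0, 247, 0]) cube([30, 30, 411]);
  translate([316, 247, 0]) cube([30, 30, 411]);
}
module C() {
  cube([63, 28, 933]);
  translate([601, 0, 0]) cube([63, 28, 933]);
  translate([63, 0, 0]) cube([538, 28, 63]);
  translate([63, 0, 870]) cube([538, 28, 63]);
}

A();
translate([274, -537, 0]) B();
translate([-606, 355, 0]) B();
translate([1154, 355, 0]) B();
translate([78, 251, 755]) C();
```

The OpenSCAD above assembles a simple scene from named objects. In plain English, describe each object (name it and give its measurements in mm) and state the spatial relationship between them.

A is a rectangular dining table. The top is 894×987×44 mm with its upper surface at z = 755 mm. It stands on four 40×40 mm square legs, each inset 54 mm from the nearest pair of top edges, running from the floor to the underside of the top.

B is a simple wooden stool: a rectangular seat 346 mm (x) by 277 mm (y), 26 mm thick, top face at z = 437 mm, on four square legs, each 30×30 mm in cross-section. The legs rest on z = 0, each flush with a corner of the seat.

C is a rectangular picture frame lying in the x–z plane (depth along y). The opening is 538 mm wide (x) by 807 mm tall (z), surrounded by a border 63 mm wide on all four sides. The frame is 28 mm deep and is made of two full-height vertical stiles with two horizontal rails fitted between them.

Three stools sit around the table at the −y, −x, +x sides. The picture frame is on top of the table.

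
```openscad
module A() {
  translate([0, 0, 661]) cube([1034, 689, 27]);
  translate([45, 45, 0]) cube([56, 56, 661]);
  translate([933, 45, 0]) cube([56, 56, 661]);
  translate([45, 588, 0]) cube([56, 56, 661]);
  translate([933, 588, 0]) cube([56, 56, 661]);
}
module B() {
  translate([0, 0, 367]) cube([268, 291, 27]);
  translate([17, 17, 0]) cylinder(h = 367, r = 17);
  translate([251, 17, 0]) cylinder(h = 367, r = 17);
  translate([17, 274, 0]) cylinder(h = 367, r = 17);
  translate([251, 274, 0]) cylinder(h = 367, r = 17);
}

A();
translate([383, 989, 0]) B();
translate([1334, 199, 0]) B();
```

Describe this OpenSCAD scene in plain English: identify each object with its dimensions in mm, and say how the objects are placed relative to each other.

A is a rectangular dining table. The top is 1034×689×27 mm with its upper surface at z = 688 mm. It stands on four 56×56 mm square legs, each inset 45 mm from the nearest pair of top edges, running from the floor to the underside of the top.

B is a simple wooden stool: a rectangular seat 268 mm (x) by 291 mm (y), 27 mm thick, top face at z = 394 mm, on four round legs, each 34 mm in diameter. The legs rest on z = 0, each leg's axis is inset half a diameter from the nearest pair of seat edges (so the leg's bounding box is flush with the corner).

Two stools sit around the table at the +y, +x sides.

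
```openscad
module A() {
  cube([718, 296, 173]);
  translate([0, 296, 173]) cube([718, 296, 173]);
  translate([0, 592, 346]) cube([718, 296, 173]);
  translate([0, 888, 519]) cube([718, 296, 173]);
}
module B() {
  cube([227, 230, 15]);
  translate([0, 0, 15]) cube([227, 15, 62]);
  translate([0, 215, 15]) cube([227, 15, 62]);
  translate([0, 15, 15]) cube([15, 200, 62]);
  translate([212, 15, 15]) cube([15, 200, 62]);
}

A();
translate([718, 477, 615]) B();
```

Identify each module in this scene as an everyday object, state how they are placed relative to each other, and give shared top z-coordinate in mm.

A is a staircase. B is an open box. The open box is beside the staircase with their tops flush at z = 692. The shared top z-coordinate is 692 mm.

Both tops at z = 692 mm.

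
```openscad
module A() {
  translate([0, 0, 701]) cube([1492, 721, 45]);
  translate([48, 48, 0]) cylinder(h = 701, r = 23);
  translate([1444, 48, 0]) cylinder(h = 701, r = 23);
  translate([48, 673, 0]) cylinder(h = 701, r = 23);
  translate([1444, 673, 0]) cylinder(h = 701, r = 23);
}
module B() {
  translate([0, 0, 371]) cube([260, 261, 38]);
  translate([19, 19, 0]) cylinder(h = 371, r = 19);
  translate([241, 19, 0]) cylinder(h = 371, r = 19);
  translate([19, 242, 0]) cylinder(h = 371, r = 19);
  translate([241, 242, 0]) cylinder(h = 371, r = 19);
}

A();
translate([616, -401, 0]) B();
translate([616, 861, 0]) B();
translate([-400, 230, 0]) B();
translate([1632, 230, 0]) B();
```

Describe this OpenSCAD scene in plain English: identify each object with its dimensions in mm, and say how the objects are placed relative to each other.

A is a table with a 1492×721 mm rectangular top, 45 mm thick, top surface at z = 746 mm, supported by four round legs of 46 mm diameter, each leg's bounding box inset 25 mm from the nearest pair of top edges, running from the floor.

B is a four-legged stool. The seat is a 260×261×38 mm slab whose top surface is at z = 409 mm; four round legs, each 38 mm in diameter, run from the floor (z = 0) to the underside of the seat, each leg's axis is inset half a diameter from the nearest pair of seat edges (so the leg's bounding box is flush with the corner).

Four stools sit around the table at the −y, +y, −x, +x sides.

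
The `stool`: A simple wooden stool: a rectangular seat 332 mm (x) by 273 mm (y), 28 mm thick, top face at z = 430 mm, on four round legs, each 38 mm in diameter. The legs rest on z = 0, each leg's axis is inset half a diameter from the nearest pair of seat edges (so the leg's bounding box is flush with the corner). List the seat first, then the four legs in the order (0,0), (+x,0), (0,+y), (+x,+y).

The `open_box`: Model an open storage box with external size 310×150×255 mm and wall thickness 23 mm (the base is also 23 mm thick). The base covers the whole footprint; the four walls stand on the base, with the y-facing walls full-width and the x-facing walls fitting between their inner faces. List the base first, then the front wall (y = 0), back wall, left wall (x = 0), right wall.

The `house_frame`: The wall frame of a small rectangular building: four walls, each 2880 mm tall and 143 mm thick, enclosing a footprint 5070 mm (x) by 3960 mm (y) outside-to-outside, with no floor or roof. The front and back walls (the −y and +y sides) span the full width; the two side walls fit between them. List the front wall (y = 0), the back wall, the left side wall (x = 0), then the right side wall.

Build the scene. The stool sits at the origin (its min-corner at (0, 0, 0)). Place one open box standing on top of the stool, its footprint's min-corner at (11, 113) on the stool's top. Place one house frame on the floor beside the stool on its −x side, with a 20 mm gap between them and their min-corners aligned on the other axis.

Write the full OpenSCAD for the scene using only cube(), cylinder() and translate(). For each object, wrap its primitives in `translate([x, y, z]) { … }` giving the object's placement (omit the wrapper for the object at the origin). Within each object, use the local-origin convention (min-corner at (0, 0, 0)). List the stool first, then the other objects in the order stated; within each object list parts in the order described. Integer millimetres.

translate([0, 0, 402]) cube([332, 273, 28]);
translate([19, 19, 0]) cylinder(h = 402, r = 19);
translate([313, 19, 0]) cylinder(h = 402, r = 19);
translate([19, 254, 0]) cylinder(h = 402, r = 19);
translate([313, 254, 0]) cylinder(h = 402, r = 19);
translate([11, 113, 430]) {
  cube([310, 150, 23]);
  translate([0, 0, 23]) cube([310, 23, 232]);
  translate([0, 127, 23]) cube([310, 23, 232]);
  translate([0, 23, 23]) cube([23, 104, 232]);
  translate([287, 23, 23]) cube([23, 104, 232]);
}
translate([-5090, 0, 0]) {
  cube([5070, 143, 2880]);
  translate([0, 3817, 0]) cube([5070, 143, 2880]);
  translate([0, 143, 0]) cube([143, 3674, 2880]);
  translate([4927, 143, 0]) cube([143, 3674, 2880]);
}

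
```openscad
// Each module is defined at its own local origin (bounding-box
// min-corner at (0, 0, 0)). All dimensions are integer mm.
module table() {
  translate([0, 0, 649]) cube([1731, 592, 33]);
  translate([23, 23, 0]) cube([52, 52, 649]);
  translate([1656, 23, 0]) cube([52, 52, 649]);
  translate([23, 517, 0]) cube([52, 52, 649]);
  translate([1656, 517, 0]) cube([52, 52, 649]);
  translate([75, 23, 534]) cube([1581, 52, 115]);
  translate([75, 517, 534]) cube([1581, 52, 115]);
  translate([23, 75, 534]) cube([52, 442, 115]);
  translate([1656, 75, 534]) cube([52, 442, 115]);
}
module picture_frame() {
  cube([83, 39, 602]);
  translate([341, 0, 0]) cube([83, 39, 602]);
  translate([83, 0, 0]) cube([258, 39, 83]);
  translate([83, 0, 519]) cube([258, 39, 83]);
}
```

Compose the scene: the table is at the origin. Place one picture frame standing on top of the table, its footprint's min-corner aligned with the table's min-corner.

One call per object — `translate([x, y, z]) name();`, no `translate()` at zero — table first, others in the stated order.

table();
translate([0, 0, 682]) picture_frame();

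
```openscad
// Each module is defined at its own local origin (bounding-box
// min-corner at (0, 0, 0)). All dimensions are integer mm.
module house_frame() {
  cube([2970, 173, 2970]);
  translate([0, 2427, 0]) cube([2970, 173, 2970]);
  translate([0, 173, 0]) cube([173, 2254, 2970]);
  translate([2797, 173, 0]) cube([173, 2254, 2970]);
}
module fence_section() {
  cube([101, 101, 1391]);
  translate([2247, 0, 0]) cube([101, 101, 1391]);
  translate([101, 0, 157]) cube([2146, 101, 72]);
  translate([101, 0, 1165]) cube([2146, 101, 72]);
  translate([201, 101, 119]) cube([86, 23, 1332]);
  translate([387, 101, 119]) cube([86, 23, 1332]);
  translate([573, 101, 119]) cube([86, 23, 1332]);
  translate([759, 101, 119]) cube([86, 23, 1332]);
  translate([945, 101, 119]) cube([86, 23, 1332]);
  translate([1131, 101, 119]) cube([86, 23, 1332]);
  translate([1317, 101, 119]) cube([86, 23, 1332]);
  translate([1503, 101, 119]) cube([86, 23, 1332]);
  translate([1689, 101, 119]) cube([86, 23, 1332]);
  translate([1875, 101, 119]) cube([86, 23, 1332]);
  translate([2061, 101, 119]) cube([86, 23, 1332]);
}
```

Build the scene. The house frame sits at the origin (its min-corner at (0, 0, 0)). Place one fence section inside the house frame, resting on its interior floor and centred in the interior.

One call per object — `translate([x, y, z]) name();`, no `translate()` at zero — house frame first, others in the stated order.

house_frame();
translate([311, 1238, 0]) fence_section();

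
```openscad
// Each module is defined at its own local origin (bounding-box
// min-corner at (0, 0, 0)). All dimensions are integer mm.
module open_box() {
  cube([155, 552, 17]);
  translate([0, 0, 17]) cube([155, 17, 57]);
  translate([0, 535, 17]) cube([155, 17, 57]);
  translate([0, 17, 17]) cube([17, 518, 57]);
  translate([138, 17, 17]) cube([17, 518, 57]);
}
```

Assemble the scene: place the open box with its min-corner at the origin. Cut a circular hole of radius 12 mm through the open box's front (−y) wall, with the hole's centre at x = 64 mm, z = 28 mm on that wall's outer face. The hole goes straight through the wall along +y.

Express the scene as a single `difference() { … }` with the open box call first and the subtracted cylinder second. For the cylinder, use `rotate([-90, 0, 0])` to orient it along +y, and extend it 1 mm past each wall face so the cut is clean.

difference() {
  open_box();
  translate([64, -1, 28]) rotate([-90, 0, 0]) cylinder(h = 19, r = 12);
}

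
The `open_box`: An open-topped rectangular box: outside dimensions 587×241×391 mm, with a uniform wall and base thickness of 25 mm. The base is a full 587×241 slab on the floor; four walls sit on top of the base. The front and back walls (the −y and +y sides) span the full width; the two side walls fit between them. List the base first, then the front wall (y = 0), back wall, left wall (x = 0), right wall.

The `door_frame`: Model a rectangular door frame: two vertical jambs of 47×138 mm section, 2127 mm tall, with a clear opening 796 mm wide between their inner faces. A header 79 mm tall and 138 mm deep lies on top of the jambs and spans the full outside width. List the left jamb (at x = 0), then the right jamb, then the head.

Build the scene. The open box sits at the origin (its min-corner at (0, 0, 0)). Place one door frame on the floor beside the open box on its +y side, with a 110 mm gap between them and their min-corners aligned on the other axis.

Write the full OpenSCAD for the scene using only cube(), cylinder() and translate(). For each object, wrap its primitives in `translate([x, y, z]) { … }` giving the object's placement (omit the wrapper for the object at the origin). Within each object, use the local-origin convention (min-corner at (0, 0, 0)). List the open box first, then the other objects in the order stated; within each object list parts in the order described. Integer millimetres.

cube([587, 241, 25]);
translate([0, 0, 25]) cube([587, 25, 366]);
translate([0, 216, 25]) cube([587, 25, 366]);
translate([0, 25, 25]) cube([25, 191, 366]);
translate([562, 25, 25]) cube([25, 191, 366]);
translate([0, 351, 0]) {
  cube([47, 138, 2127]);
  translate([843, 0, 0]) cube([47, 138, 2127]);
  translate([0, 0, 2127]) cube([890, 138, 79]);
}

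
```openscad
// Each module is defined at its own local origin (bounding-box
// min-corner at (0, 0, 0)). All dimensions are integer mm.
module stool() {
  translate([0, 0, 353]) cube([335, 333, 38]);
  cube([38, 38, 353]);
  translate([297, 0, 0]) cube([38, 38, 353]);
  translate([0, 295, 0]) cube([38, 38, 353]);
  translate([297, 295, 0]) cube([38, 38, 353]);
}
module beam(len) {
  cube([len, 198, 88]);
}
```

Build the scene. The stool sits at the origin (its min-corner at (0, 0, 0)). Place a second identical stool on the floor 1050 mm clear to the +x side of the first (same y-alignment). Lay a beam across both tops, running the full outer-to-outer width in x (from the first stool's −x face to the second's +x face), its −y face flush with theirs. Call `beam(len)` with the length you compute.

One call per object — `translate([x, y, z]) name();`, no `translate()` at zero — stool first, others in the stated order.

stool();
translate([1385, 0, 0]) stool();
translate([0, 0, 391]) beam(1720);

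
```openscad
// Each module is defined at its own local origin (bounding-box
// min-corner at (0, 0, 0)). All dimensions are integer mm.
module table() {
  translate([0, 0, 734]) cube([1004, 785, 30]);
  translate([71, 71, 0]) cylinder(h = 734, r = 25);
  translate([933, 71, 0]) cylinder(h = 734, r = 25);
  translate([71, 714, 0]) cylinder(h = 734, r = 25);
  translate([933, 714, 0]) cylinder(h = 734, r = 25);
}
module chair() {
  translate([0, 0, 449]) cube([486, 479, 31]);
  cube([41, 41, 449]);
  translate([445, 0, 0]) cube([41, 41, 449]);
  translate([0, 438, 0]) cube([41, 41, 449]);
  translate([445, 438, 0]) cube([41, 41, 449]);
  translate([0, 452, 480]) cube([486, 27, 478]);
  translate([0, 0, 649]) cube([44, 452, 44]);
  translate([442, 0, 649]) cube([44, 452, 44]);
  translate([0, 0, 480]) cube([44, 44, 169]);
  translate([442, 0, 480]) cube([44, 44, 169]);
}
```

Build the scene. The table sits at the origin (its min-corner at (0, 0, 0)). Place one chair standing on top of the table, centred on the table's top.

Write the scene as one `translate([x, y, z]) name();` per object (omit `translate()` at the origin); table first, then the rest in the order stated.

table();
translate([259, 153, 764]) chair();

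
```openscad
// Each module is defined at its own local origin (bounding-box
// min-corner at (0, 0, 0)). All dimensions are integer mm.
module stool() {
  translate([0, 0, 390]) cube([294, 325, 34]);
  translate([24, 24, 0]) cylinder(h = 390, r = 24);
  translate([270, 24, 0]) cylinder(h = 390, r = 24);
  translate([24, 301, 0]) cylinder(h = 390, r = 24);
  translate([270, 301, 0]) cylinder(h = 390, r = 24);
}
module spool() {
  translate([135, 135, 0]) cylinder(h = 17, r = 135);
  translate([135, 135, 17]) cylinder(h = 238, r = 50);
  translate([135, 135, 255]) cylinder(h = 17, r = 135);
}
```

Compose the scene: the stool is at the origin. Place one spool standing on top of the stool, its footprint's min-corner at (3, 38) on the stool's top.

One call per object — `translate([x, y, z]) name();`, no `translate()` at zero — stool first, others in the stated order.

stool();
translate([3, 38, 424]) spool();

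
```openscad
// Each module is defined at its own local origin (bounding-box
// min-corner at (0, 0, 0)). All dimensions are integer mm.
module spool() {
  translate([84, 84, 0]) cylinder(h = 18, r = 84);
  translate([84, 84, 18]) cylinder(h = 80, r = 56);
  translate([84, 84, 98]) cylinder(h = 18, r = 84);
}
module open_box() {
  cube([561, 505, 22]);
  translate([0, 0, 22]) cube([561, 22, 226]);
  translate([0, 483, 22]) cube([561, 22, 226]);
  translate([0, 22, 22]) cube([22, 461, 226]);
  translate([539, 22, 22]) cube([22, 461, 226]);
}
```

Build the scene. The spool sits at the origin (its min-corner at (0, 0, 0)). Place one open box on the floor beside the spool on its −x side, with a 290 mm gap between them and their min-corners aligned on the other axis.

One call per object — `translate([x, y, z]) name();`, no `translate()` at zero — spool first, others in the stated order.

spool();
translate([-851, 0, 0]) open_box();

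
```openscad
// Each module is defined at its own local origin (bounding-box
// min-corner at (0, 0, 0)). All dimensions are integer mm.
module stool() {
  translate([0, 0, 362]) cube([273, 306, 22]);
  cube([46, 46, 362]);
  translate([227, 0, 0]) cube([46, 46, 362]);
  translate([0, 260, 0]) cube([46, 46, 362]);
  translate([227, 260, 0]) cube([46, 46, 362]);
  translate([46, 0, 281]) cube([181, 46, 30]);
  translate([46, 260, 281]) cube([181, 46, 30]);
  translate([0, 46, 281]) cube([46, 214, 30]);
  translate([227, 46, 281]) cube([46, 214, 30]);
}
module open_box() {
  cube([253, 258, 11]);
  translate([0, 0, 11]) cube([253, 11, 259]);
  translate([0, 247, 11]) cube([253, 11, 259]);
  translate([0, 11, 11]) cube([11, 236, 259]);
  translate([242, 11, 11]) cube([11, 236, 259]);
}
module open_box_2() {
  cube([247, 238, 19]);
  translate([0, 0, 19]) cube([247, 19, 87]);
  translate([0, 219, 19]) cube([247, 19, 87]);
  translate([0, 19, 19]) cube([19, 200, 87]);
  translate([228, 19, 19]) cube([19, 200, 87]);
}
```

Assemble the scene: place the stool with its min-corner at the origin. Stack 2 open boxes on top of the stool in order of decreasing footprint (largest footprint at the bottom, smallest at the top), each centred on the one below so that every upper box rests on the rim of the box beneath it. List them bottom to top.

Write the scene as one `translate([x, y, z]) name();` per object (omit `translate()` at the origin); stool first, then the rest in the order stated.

stool();
translate([10, 24, 384]) open_box();
translate([13, 34, 654]) open_box_2();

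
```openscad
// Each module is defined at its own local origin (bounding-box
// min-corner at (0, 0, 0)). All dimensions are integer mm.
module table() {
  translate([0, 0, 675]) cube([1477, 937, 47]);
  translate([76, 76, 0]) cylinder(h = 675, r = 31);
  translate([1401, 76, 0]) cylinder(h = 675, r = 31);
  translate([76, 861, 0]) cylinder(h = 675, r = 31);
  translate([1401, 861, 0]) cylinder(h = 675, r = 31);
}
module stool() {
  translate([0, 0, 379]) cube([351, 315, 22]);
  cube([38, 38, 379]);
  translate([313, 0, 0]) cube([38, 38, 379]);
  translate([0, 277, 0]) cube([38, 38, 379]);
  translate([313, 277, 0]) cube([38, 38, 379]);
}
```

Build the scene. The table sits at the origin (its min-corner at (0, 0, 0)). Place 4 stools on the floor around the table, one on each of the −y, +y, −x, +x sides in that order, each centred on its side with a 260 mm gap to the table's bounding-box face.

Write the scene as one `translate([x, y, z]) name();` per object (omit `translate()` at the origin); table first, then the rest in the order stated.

table();
translate([563, -575, 0]) stool();
translate([563, 1197, 0]) stool();
translate([-611, 311, 0]) stool();
translate([1737, 311, 0]) stool();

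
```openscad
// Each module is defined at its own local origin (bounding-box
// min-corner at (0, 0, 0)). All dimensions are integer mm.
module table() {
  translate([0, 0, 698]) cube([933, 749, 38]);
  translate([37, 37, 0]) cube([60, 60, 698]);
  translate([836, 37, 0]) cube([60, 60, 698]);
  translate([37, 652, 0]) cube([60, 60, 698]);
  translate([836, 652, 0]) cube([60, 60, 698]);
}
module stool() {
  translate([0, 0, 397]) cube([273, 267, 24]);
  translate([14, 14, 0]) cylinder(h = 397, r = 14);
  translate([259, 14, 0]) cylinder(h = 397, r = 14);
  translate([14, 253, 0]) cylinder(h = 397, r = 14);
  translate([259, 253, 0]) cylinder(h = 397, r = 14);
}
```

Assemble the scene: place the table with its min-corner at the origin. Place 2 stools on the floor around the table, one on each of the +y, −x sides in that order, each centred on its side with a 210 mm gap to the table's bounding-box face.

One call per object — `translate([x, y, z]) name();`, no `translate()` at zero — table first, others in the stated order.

table();
translate([330, 959, 0]) stool();
translate([-483, 241, 0]) stool();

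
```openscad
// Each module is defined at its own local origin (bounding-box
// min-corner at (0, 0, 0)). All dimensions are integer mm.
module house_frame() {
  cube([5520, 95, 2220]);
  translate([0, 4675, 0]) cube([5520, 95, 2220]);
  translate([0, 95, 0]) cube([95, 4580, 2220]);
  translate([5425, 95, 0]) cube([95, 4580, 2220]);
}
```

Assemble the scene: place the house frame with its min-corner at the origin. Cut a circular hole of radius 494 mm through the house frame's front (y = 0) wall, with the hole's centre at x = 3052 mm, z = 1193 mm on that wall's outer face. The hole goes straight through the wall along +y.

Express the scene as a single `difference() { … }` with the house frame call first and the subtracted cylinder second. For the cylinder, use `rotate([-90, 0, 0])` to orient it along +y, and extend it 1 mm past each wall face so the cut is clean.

difference() {
  house_frame();
  translate([3052, -1, 1193]) rotate([-90, 0, 0]) cylinder(h = 97, r = 494);
}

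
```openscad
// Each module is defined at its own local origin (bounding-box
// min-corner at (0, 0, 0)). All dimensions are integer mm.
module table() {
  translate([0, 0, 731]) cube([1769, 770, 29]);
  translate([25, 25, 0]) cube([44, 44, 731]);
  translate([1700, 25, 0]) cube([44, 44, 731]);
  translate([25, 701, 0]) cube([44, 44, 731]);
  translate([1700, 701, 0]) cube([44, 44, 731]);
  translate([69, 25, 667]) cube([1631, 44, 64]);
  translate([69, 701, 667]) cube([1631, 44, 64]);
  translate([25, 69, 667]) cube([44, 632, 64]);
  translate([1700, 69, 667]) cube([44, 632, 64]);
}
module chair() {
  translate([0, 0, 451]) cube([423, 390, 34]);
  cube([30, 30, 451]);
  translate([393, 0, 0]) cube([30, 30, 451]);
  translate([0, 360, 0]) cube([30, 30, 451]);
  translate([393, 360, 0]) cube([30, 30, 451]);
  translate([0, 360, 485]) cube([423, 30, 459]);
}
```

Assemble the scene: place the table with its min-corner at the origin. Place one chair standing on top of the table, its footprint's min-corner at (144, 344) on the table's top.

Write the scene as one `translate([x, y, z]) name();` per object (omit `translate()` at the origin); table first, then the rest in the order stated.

table();
translate([144, 344, 760]) chair();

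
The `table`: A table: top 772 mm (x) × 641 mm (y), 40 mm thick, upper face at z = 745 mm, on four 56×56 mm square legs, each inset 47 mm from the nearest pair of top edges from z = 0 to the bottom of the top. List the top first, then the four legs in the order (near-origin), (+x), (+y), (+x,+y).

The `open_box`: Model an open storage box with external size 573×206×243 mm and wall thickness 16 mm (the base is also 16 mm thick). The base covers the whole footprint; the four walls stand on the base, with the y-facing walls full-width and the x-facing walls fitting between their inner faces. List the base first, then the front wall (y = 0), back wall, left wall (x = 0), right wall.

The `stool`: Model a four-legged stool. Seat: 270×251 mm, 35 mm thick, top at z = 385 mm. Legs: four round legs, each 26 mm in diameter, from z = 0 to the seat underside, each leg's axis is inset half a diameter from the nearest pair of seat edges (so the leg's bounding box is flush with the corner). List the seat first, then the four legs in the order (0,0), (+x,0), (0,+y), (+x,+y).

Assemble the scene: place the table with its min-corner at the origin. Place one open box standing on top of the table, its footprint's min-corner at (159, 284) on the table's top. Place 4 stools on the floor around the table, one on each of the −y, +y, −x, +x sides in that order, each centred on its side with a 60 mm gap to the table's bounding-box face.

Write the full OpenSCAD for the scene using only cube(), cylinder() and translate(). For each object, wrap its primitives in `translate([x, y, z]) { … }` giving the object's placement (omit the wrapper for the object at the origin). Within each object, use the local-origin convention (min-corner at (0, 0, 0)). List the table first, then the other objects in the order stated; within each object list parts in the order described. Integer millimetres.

translate([0, 0, 705]) cube([772, 641, 40]);
translate([47, 47, 0]) cube([56, 56, 705]);
translate([669, 47, 0]) cube([56, 56, 705]);
translate([47, 538, 0]) cube([56, 56, 705]);
translate([669, 538, 0]) cube([56, 56, 705]);
translate([159, 284, 745]) {
  cube([573, 206, 16]);
  translate([0, 0, 16]) cube([573, 16, 227]);
  translate([0, 190, 16]) cube([573, 16, 227]);
  translate([0, 16, 16]) cube([16, 174, 227]);
  translate([557, 16, 16]) cube([16, 174, 227]);
}
translate([251, -311, 0]) {
  translate([0, 0, 350]) cube([270, 251, 35]);
  translate([13, 13, 0]) cylinder(h = 350, r = 13);
  translate([257, 13, 0]) cylinder(h = 350, r = 13);
  translate([13, 238, 0]) cylinder(h = 350, r = 13);
  translate([257, 238, 0]) cylinder(h = 350, r = 13);
}
translate([251, 701, 0]) {
  translate([0, 0, 350]) cube([270, 251, 35]);
  translate([13, 13, 0]) cylinder(h = 350, r = 13);
  translate([257, 13, 0]) cylinder(h = 350, r = 13);
  translate([13, 238, 0]) cylinder(h = 350, r = 13);
  translate([257, 238, 0]) cylinder(h = 350, r = 13);
}
translate([-330, 195, 0]) {
  translate([0, 0, 350]) cube([270, 251, 35]);
  translate([13, 13, 0]) cylinder(h = 350, r = 13);
  translate([257, 13, 0]) cylinder(h = 350, r = 13);
  translate([13, 238, 0]) cylinder(h = 350, r = 13);
  translate([257, 238, 0]) cylinder(h = 350, r = 13);
}
translate([832, 195, 0]) {
  translate([0, 0, 350]) cube([270, 251, 35]);
  translate([13, 13, 0]) cylinder(h = 350, r = 13);
  translate([257, 13, 0]) cylinder(h = 350, r = 13);
  translate([13, 238, 0]) cylinder(h = 350, r = 13);
  translate([257, 238, 0]) cylinder(h = 350, r = 13);
}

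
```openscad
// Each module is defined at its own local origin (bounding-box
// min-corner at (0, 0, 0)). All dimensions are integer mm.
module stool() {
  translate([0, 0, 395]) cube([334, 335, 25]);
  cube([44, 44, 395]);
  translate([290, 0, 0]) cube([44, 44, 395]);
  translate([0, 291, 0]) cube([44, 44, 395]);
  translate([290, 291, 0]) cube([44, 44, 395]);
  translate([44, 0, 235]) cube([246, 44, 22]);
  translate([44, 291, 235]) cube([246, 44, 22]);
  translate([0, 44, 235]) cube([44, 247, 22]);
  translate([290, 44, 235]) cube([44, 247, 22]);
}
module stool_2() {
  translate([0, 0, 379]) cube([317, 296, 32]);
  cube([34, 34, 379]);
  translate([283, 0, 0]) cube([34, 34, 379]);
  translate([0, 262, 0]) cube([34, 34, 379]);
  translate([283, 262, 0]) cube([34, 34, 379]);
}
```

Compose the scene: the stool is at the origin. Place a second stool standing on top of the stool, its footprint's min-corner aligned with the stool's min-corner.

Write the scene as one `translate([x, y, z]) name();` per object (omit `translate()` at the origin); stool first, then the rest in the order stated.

stool();
translate([0, 0, 420]) stool_2();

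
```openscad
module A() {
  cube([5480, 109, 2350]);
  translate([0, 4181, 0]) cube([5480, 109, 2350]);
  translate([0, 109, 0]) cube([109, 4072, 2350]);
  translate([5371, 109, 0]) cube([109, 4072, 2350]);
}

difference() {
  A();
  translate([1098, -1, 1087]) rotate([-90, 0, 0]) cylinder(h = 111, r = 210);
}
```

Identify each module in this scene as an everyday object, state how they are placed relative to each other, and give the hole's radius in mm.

The subtracted cylinder has r = 210 mm.

A is a house frame. The house frame has a circular hole through its front wall. The hole's radius is 210 mm.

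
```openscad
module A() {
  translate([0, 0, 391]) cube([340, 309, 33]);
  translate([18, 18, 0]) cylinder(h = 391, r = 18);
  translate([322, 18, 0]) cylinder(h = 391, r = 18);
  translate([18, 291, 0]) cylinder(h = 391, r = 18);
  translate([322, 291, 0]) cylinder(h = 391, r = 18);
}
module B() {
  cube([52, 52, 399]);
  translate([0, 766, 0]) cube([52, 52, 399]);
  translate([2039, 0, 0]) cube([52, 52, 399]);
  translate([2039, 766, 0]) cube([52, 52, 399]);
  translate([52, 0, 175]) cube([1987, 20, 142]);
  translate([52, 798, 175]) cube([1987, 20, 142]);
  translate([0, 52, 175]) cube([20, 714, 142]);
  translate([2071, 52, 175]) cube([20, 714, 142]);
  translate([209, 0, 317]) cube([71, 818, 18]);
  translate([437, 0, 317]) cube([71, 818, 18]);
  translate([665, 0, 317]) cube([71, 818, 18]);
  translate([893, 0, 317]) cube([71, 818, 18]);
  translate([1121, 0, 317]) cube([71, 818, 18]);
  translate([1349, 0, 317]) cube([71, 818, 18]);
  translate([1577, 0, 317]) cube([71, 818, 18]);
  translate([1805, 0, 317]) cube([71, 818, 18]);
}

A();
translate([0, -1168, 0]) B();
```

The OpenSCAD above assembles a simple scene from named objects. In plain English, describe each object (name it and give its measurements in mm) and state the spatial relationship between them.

A is a four-legged stool. The seat is a 340×309×33 mm slab whose top surface is at z = 424 mm; four round legs, each 36 mm in diameter, run from the floor (z = 0) to the underside of the seat, each leg's axis is inset half a diameter from the nearest pair of seat edges (so the leg's bounding box is flush with the corner).

B is a bed frame 2091 mm long (x) by 818 mm wide (y). Four 52×52 mm corner posts, 399 mm tall, at the corners of the footprint. Four rails of 20 mm thickness and 142 mm height run between adjacent posts with their undersides at z = 175 mm, their outer faces flush with the outside of the frame (the two x-running rails run between the posts' inner faces; the two y-running rails run between the posts' inner faces). 8 slats, each 71 mm wide (x) and 18 mm thick, lie across the top of the two x-running rails, running the full 818 mm width of the frame in y; the slats are evenly spaced along x between the inner faces of the end posts with equal gaps (rounded down to the nearest mm) at the −x end and between each pair — any rounding remainder accumulates at the +x end.

The bed frame is on the floor beside the stool on its −y side.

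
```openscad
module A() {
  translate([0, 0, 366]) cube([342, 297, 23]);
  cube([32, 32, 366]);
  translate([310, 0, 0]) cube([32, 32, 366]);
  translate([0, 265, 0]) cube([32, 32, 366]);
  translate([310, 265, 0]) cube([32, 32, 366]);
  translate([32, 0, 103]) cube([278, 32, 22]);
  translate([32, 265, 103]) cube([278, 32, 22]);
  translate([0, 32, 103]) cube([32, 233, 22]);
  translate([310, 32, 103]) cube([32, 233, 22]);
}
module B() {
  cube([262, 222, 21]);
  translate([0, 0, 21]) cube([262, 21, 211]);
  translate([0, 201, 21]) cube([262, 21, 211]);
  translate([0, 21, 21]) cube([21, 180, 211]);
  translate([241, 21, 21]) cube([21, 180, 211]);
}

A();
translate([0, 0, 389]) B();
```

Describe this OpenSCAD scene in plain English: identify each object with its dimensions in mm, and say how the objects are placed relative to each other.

A is a four-legged stool. The seat is a 342×297×23 mm slab whose top surface is at z = 389 mm; four square legs, each 32×32 mm in cross-section, run from the floor (z = 0) to the underside of the seat, each flush with a corner of the seat. Four stretchers, 32 mm wide and 22 mm tall, connect adjacent legs with their undersides at z = 103 mm, each running between the inner faces of the legs it joins and aligned with the legs' outer faces on the other axis.

B is an open storage box with external size 262×222×232 mm and wall thickness 21 mm (the base is also 21 mm thick). The base covers the whole footprint; the four walls stand on the base, with the y-facing walls full-width and the x-facing walls fitting between their inner faces.

The open box is on top of the stool.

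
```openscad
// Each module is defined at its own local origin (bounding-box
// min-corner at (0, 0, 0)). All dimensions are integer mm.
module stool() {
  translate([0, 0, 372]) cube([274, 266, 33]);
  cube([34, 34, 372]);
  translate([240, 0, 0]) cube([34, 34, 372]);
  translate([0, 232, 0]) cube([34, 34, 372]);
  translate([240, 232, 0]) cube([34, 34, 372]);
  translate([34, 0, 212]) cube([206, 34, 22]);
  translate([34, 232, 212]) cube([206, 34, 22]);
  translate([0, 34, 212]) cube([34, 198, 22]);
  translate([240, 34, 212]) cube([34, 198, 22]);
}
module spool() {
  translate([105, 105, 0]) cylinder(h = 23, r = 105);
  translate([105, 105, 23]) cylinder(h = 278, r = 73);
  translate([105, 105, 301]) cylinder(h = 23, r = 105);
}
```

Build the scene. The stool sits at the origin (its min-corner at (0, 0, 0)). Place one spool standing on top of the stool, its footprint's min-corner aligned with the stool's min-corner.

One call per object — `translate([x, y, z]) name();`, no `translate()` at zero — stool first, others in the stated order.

stool();
translate([0, 0, 405]) spool();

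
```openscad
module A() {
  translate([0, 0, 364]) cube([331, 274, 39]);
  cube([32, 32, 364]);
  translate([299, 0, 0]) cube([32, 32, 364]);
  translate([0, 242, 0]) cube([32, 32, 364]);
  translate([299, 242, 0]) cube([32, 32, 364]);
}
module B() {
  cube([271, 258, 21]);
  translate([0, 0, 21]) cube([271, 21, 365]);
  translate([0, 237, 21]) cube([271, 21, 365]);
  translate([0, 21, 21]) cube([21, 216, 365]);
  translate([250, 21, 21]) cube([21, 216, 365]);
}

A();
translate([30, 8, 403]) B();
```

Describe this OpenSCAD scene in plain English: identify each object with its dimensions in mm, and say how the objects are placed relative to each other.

A is a four-legged stool. The seat is 331×274 mm, 39 mm thick, top at z = 403 mm. It stands on four square legs, each 32×32 mm in cross-section, from z = 0 to the seat underside, each flush with a corner of the seat.

B is an open storage box with external size 271×258×386 mm and wall thickness 21 mm (the base is also 21 mm thick). The base covers the whole footprint; the four walls stand on the base, with the y-facing walls full-width and the x-facing walls fitting between their inner faces.

The open box is on top of the stool, centred.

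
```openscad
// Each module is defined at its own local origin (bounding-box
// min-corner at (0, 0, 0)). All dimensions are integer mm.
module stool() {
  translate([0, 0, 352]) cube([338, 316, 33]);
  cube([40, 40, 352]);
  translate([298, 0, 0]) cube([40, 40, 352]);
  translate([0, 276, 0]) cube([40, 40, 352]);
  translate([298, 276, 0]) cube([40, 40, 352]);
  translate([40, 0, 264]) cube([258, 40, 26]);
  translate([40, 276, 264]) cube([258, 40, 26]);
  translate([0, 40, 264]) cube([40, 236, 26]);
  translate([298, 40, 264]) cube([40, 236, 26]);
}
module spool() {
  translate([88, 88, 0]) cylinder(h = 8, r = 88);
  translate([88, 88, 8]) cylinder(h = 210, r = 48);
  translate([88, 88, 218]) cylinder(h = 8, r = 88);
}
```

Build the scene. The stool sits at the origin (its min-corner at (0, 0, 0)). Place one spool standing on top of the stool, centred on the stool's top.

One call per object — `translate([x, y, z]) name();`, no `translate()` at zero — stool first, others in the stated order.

stool();
translate([81, 70, 385]) spool();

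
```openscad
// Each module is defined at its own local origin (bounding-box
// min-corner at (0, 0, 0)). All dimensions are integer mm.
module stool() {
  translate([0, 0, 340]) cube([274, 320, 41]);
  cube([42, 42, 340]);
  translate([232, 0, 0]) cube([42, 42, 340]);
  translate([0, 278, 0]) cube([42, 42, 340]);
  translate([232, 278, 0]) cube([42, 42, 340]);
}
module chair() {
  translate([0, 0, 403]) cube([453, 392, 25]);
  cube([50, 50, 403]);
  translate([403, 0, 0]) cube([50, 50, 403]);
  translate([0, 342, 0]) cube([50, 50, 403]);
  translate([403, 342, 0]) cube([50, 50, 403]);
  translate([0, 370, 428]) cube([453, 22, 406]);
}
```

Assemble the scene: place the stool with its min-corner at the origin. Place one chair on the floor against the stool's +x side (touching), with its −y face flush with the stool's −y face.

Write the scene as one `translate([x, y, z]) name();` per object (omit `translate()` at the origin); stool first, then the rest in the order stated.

stool();
translate([274, 0, 0]) chair();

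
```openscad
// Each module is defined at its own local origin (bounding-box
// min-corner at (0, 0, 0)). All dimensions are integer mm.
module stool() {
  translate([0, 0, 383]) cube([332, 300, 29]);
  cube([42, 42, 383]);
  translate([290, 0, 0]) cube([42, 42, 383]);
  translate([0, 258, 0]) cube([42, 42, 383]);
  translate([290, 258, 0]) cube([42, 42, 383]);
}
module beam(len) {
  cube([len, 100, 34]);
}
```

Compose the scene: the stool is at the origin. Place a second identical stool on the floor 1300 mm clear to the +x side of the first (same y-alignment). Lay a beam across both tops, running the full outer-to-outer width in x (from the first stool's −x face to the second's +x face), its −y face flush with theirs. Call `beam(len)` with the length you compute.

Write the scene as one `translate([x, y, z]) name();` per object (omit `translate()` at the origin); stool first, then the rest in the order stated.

stool();
translate([1632, 0, 0]) stool();
translate([0, 0, 412]) beam(1964);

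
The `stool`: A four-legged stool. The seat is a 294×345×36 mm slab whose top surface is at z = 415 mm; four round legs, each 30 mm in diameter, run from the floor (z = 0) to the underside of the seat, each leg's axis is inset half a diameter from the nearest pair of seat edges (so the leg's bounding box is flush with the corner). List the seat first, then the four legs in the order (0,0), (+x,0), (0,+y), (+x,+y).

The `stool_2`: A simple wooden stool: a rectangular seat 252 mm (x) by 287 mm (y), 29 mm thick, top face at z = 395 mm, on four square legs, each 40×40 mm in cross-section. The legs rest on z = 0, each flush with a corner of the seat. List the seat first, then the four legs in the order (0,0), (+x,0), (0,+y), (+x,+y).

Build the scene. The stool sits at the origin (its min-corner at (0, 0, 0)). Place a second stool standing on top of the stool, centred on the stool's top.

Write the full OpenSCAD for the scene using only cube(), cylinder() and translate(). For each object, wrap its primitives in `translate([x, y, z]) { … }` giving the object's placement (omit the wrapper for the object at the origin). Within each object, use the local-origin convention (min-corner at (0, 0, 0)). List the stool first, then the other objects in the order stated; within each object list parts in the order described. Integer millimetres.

translate([0, 0, 379]) cube([294, 345, 36]);
translate([15, 15, 0]) cylinder(h = 379, r = 15);
translate([279, 15, 0]) cylinder(h = 379, r = 15);
translate([15, 330, 0]) cylinder(h = 379, r = 15);
translate([279, 330, 0]) cylinder(h = 379, r = 15);
translate([21, 29, 415]) {
  translate([0, 0, 366]) cube([252, 287, 29]);
  cube([40, 40, 366]);
  translate([212, 0, 0]) cube([40, 40, 366]);
  translate([0, 247, 0]) cube([40, 40, 366]);
  translate([212, 247, 0]) cube([40, 40, 366]);
}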